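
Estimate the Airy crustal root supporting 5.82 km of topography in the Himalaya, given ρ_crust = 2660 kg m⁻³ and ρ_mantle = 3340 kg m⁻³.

22.8 km

Equating mass per unit area of the two columns: the weight of the topography is balanced by the buoyancy of the root, ρ_c h = (ρ_m − ρ_c) r.
r = h · ρ_c / (ρ_m − ρ_c) = 5.82 km × 2660 / (3340 − 2660) = 22.8 km.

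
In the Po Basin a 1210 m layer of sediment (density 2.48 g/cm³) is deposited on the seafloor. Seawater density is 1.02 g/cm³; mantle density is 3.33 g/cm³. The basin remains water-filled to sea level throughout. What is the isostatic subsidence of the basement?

765 m

Submarine loading: the sediment displaces seawater, and the subsidence is in turn flooded, so s (ρ_m − ρ_w) = t (ρ_sed − ρ_w).
s = 1210 m × (2.48 − 1.02) / (3.33 − 1.02) = 765 m.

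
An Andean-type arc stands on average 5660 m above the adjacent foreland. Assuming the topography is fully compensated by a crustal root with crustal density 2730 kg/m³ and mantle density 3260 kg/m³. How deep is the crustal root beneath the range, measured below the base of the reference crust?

29200 m

Balancing pressure at the compensation depth: the weight of the topography is balanced by the buoyancy of the root, ρ_c h = (ρ_m − ρ_c) r.
r = h · ρ_c / (ρ_m − ρ_c) = 5660 m × 2730 / (3260 − 2730) = 29200 m.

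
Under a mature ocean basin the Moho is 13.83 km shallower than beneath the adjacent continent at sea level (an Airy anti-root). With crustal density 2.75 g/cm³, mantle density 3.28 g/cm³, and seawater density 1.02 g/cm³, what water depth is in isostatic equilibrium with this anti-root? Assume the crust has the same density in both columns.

4.24 km

Replacing a thickness d of crust by seawater at the top must be balanced by replacing crust with mantle at the base: d (ρ_c − ρ_w) = a (ρ_m − ρ_c).
d = a (ρ_m − ρ_c)/(ρ_c − ρ_w) = 13.83 km × 0.53/1.73 = 4.24 km.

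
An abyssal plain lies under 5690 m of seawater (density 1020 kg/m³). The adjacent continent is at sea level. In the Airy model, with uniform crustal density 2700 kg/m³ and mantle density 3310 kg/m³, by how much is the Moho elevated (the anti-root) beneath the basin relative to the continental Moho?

By Archimedes' principle applied to the lithosphere: replacing crust with seawater at the top is compensated by replacing crust with mantle at the base: d (ρ_c − ρ_w) = a (ρ_m − ρ_c).
a = d (ρ_c − ρ_w)/(ρ_m − ρ_c) = 5690 m × 1680/610 = 15700 m.

15700 m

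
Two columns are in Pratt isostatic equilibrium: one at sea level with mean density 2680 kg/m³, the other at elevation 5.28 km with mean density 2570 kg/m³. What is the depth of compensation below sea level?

123 km

ρ_ref D = ρ (D + h) → D (ρ_ref − ρ) = ρ h.
D = ρ h/(ρ_ref − ρ) = 2570 × 5.28 km/(2680 − 2570) = 123 km.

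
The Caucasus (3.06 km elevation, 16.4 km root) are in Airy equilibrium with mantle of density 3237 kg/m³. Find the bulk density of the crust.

ρ_c h = (ρ_m − ρ_c) r → ρ_c (h + r) = ρ_m r → ρ_c = ρ_m r / (h + r).
ρ_c = 3237 × 16.4 km / (3.06 km + 16.4 km) = 2730 kg/m³.

2730 kg/m³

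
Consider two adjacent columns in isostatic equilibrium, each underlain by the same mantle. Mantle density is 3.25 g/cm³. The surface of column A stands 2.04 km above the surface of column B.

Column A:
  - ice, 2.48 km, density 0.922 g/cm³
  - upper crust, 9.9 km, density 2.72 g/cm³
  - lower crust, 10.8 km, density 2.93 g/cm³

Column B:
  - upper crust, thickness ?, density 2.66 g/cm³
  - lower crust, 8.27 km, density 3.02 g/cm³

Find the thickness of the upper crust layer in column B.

10.1 km

Take the compensation level at the base of the deeper column (depth z_c below the surface of column A) and equate Σ ρ_i t_i down to z_c; mantle fills any gap and the z_c terms cancel.
Column A: 2.48×0.922 + 9.9×2.72 + 10.8×2.93 + (z_c − 23.18)×3.25
Column B: 2.04×0 + x×2.66 + 8.27×3.02 + (z_c − 2.04 − 8.27 − x)×3.25
The z_c×3.25 term appears on both sides and cancels. Collect the known terms of each column as K = Σ(ρt)_known − 3.25 × (depth of known layers): K_A = 60.85856 − 3.25×23.18 = −14.47644; K_B = 24.9754 − 3.25×(2.04 + 8.27) = −8.5321.
Balance: K_A = K_B − x×(3.25 − 2.66), so x = (K_B − K_A)/(3.25 − 2.66) = 5.94434/0.59 = 10.1 km.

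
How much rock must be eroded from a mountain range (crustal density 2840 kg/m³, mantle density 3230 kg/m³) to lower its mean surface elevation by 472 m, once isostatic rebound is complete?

Net drop Δ = e − u = e − e ρ_c/ρ_m = e (ρ_m − ρ_c)/ρ_m.
e = Δ ρ_m/(ρ_m − ρ_c) = 472 m × 3230/390 = 3910 m.

3910 m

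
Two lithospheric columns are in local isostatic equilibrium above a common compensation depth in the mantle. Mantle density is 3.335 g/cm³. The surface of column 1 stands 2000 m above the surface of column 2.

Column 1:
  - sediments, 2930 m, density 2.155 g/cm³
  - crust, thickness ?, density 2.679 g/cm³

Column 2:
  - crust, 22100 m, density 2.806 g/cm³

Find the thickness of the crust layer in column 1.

22700 m

Take the compensation level at the base of the deeper column (depth z_c below the surface of column 1) and equate Σ ρ_i t_i down to z_c; mantle fills any gap and the z_c terms cancel.
Column 1: 2930×2.155 + x×2.679 + (z_c − 2930 − x)×3.335
Column 2: 2000×0 + 22100×2.806 + (z_c − 2000 − 22100)×3.335
The z_c×3.335 term appears on both sides and cancels. Collect the known terms of each column as K = Σ(ρt)_known − 3.335 × (depth of known layers): K_1 = 6314.15 − 3.335×2930 = −3457.4; K_2 = 62012.6 − 3.335×(2000 + 22100) = −18360.9.
Balance: K_1 − x×(3.335 − 2.679) = K_2, so x = (K_1 − K_2)/(3.335 − 2.679) = 14903.5/0.656 = 22700 m.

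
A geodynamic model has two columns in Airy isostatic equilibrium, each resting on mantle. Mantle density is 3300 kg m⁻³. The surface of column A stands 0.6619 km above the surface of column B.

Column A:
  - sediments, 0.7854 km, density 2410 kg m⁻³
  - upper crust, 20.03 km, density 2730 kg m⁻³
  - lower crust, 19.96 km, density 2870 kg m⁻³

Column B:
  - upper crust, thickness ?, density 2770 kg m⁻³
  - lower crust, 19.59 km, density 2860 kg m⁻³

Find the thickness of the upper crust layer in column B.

18.7 km

Take the compensation level at the base of the deeper column (depth z_c below the surface of column A) and equate Σ ρ_i t_i down to z_c; mantle fills any gap and the z_c terms cancel.
Column A: 0.7854×2410 + 20.03×2730 + 19.96×2870 + (z_c − 40.7754)×3300
Column B: 0.6619×0 + x×2770 + 19.59×2860 + (z_c − 0.6619 − 19.59 − x)×3300
The z_c×3300 term appears on both sides and cancels. Collect the known terms of each column as K = Σ(ρt)_known − 3300 × (depth of known layers): K_A = 113859.914 − 3300×40.7754 = −20698.906; K_B = 56027.4 − 3300×(0.6619 + 19.59) = −10803.87.
Balance: K_A = K_B − x×(3300 − 2770), so x = (K_B − K_A)/(3300 − 2770) = 9895.04/530 = 18.7 km.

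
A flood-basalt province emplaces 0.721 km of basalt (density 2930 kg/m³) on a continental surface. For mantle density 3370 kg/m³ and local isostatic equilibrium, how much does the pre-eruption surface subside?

0.627 km

Subaerial loading: s = t ρ_load / ρ_m.
s = 0.721 km × 2930/3370 = 0.627 km.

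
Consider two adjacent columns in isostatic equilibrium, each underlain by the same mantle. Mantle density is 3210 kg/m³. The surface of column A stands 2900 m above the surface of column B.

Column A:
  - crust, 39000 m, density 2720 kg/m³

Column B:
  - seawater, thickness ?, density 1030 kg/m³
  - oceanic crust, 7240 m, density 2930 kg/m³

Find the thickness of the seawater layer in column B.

3570 m

Take the compensation level at the base of the deeper column (depth z_c below the surface of column A) and equate Σ ρ_i t_i down to z_c; mantle fills any gap and the z_c terms cancel.
Column A: 39000×2720 + (z_c − 39000)×3210
Column B: 2900×0 + x×1030 + 7240×2930 + (z_c − 2900 − 7240 − x)×3210
The z_c×3210 term appears on both sides and cancels. Collect the known terms of each column as K = Σ(ρt)_known − 3210 × (depth of known layers): K_A = 106080000 − 3210×39000 = −19110000; K_B = 21213200 − 3210×(2900 + 7240) = −11336200.
Balance: K_A = K_B − x×(3210 − 1030), so x = (K_B − K_A)/(3210 − 1030) = 7773800/2180 = 3570 m.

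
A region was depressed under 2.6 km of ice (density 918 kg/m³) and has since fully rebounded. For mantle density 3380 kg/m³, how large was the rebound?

Removing the load lets mantle flow back in; uplift u satisfies ρ_ice t = ρ_m u.
u = t ρ_ice/ρ_m = 2.6 km × 918/3380 = 0.706 km.

0.706 km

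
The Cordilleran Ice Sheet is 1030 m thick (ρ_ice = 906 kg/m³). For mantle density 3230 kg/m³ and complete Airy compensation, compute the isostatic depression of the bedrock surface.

289 m

In Airy isostatic equilibrium: the ice load ρ_ice t is balanced by mantle displaced below, ρ_m s.
s = t ρ_ice / ρ_m = 1030 m × 906/3230 = 289 m.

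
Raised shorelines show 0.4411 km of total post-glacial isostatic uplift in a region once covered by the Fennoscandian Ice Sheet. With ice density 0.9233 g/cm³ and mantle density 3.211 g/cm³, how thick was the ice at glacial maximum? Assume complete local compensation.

1.53 km

u = t ρ_ice/ρ_m → t = u ρ_m/ρ_ice = 0.4411 km × 3.211/0.9233 = 1.53 km.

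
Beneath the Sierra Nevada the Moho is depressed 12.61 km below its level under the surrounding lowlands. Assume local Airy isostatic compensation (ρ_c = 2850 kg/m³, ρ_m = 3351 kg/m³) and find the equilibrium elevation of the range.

Balancing pressure at the compensation depth: ρ_c h = (ρ_m − ρ_c) r.
h = r (ρ_m − ρ_c) / ρ_c = 12.61 km × (3351 − 2850) / 2850 = 2.22 km.

2.22 km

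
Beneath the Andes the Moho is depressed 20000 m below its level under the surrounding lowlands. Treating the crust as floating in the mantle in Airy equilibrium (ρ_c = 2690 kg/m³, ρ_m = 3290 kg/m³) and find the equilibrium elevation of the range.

For local isostatic compensation: ρ_c h = (ρ_m − ρ_c) r.
h = r (ρ_m − ρ_c) / ρ_c = 20000 m × (3290 − 2690) / 2690 = 4460 m.

4460 m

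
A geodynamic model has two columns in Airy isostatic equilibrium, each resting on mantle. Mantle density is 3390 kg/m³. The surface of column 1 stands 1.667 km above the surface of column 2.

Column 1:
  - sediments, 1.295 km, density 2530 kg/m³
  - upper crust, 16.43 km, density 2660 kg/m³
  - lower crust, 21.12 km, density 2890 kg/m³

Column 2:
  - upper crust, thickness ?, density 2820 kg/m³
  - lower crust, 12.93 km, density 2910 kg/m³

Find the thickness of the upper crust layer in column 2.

20.7 km

Take the compensation level at the base of the deeper column (depth z_c below the surface of column 1) and equate Σ ρ_i t_i down to z_c; mantle fills any gap and the z_c terms cancel.
Column 1: 1.295×2530 + 16.43×2660 + 21.12×2890 + (z_c − 38.845)×3390
Column 2: 1.667×0 + x×2820 + 12.93×2910 + (z_c − 1.667 − 12.93 − x)×3390
The z_c×3390 term appears on both sides and cancels. Collect the known terms of each column as K = Σ(ρt)_known − 3390 × (depth of known layers): K_1 = 108016.95 − 3390×38.845 = −23667.6; K_2 = 37626.3 − 3390×(1.667 + 12.93) = −11857.53.
Balance: K_1 = K_2 − x×(3390 − 2820), so x = (K_2 − K_1)/(3390 − 2820) = 11810.1/570 = 20.7 km.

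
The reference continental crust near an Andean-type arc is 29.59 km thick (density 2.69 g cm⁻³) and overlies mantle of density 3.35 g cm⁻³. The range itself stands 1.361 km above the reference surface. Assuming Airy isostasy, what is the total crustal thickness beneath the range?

Root depth r = h ρ_c / (ρ_m − ρ_c) = 1.361 km × 2.69 / 0.66 = 5.547 km.
Total thickness = T + h + r = 29.59 km + 1.361 km + 5.547 km = 36.5 km.

36.5 km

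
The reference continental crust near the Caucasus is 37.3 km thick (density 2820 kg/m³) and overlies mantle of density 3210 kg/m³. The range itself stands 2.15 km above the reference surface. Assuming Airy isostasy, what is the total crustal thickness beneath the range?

55 km

Root depth r = h ρ_c / (ρ_m − ρ_c) = 2.15 km × 2820 / 390 = 15.55 km.
Total thickness = T + h + r = 37.3 km + 2.15 km + 15.55 km = 55 km.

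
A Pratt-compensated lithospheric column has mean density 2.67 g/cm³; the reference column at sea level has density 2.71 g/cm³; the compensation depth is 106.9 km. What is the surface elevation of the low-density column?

ρ_ref D = ρ (D + h) → h = D (ρ_ref − ρ)/ρ.
h = 106.9 km × (2.71 − 2.67)/2.67 = 1.6 km.

1.6 km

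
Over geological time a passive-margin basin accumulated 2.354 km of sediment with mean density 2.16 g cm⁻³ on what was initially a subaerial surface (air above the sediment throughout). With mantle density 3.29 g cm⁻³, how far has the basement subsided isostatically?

1.55 km

Subaerial load: s = t ρ_sed / ρ_m = 2.354 km × 2.16/3.29 = 1.55 km.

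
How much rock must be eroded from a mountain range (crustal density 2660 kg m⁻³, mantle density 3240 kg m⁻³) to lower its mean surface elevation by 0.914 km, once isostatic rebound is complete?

5.11 km

Net drop Δ = e − u = e − e ρ_c/ρ_m = e (ρ_m − ρ_c)/ρ_m.
e = Δ ρ_m/(ρ_m − ρ_c) = 0.914 km × 3240/580 = 5.11 km.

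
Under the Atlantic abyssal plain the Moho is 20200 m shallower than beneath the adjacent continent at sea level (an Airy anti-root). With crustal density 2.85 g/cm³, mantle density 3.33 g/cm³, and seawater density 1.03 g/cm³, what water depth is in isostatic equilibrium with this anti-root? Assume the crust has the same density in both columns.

Replacing a thickness d of crust by seawater at the top must be balanced by replacing crust with mantle at the base: d (ρ_c − ρ_w) = a (ρ_m − ρ_c).
d = a (ρ_m − ρ_c)/(ρ_c − ρ_w) = 20200 m × 0.48/1.82 = 5330 m.

5330 m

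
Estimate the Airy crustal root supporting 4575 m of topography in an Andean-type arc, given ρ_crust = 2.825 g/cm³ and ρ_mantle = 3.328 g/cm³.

25700 m

For local isostatic compensation: the weight of the topography is balanced by the buoyancy of the root, ρ_c h = (ρ_m − ρ_c) r.
r = h · ρ_c / (ρ_m − ρ_c) = 4575 m × 2.825 / (3.328 − 2.825) = 25700 m.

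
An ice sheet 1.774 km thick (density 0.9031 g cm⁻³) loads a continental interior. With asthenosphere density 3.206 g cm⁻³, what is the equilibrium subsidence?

0.5 km

Equating mass per unit area of the two columns: the ice load ρ_ice t is balanced by mantle displaced below, ρ_m s.
s = t ρ_ice / ρ_m = 1.774 km × 0.9031/3.206 = 0.5 km.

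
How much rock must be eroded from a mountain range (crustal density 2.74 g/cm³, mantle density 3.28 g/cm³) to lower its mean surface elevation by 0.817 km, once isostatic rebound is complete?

4.96 km

Net drop Δ = e − u = e − e ρ_c/ρ_m = e (ρ_m − ρ_c)/ρ_m.
e = Δ ρ_m/(ρ_m − ρ_c) = 0.817 km × 3.28/0.54 = 4.96 km.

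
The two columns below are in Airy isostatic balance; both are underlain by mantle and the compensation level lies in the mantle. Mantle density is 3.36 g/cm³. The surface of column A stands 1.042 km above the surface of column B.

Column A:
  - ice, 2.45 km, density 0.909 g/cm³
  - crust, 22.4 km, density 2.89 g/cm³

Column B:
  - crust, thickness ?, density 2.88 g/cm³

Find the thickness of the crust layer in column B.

Take the compensation level at the base of the deeper column (depth z_c below the surface of column A) and equate Σ ρ_i t_i down to z_c; mantle fills any gap and the z_c terms cancel.
Column A: 2.45×0.909 + 22.4×2.89 + (z_c − 24.85)×3.36
Column B: 1.042×0 + x×2.88 + (z_c − 1.042 − 0 − x)×3.36
The z_c×3.36 term appears on both sides and cancels. Collect the known terms of each column as K = Σ(ρt)_known − 3.36 × (depth of known layers): K_A = 66.96305 − 3.36×24.85 = −16.53295; K_B = 0 − 3.36×(1.042 + 0) = −3.50112.
Balance: K_A = K_B − x×(3.36 − 2.88), so x = (K_B − K_A)/(3.36 − 2.88) = 13.0318/0.48 = 27.1 km.

27.1 km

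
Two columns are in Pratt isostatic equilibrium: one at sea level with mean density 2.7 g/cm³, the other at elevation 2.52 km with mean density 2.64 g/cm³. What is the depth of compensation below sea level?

111 km

ρ_ref D = ρ (D + h) → D (ρ_ref − ρ) = ρ h.
D = ρ h/(ρ_ref − ρ) = 2.64 × 2.52 km/(2.7 − 2.64) = 111 km.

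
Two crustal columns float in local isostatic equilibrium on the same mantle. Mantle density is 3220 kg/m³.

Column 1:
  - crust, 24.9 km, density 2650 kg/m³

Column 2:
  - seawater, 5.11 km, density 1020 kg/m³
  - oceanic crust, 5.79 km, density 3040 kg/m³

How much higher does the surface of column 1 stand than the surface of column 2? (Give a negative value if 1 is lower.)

For any compensation level in the mantle, the mantle terms cancel and isostasy reduces to e = (Σt_1 − Σt_2) − (Σ(ρt)_1 − Σ(ρt)_2) / ρ_m.
Σt_1 = 24.9 km; Σt_2 = 10.9 km; Σ(ρt)_1 = 65985; Σ(ρt)_2 = 22813.8 (in km·kg/m³).
e = (24.9 − 10.9) − (65985 − 22813.8) / 3220 = 0.593 km.

0.593 km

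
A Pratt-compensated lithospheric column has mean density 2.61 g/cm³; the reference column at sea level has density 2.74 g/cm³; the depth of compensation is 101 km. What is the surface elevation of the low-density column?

5.03 km

ρ_ref D = ρ (D + h) → h = D (ρ_ref − ρ)/ρ.
h = 101 km × (2.74 − 2.61)/2.61 = 5.03 km.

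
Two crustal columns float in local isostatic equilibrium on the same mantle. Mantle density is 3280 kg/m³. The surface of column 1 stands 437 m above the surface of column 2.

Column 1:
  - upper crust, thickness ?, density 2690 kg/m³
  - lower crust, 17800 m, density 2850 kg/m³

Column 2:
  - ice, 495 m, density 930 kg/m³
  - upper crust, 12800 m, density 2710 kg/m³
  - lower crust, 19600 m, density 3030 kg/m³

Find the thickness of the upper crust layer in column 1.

Take the compensation level at the base of the deeper column (depth z_c below the surface of column 1) and equate Σ ρ_i t_i down to z_c; mantle fills any gap and the z_c terms cancel.
Column 1: x×2690 + 17800×2850 + (z_c − 17800 − x)×3280
Column 2: 437×0 + 495×930 + 12800×2710 + 19600×3030 + (z_c − 437 − 32895)×3280
The z_c×3280 term appears on both sides and cancels. Collect the known terms of each column as K = Σ(ρt)_known − 3280 × (depth of known layers): K_1 = 50730000 − 3280×17800 = −7654000; K_2 = 94536350 − 3280×(437 + 32895) = −14792610.
Balance: K_1 − x×(3280 − 2690) = K_2, so x = (K_1 − K_2)/(3280 − 2690) = 7138610/590 = 12100 m.

12100 m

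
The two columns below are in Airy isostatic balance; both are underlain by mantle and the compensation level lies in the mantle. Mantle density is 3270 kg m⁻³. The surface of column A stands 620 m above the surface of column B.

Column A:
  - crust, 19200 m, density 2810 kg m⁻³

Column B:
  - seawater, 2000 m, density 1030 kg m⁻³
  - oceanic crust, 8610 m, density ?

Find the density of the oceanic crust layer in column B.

3000 kg m⁻³

Take the compensation level at the base of the deeper column (depth z_c below the surface of column A) and equate Σ ρ_i t_i down to z_c; mantle fills any gap and the z_c terms cancel.
Column A: 19200×2810 + (z_c − 19200)×3270
Column B: 620×0 + 2000×1030 + 8610×ρ + (z_c − 620 − 10610)×3270
The z_c×3270 term appears on both sides and cancels. Collect the known terms of each column as K = Σ(ρt)_known − 3270 × (depth of known layers): K_A = 53952000 − 3270×19200 = −8832000; K_B = 2060000 − 3270×(620 + 10610) = −34662100.
Balance: K_A = K_B + 8610×ρ, so ρ = (K_A − K_B)/8610 = 25830100/8610 = 3000 kg m⁻³.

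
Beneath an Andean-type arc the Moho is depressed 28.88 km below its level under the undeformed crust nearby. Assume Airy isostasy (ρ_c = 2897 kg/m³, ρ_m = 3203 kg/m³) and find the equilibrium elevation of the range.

By Archimedes' principle applied to the lithosphere: ρ_c h = (ρ_m − ρ_c) r.
h = r (ρ_m − ρ_c) / ρ_c = 28.88 km × (3203 − 2897) / 2897 = 3.05 km.

3.05 km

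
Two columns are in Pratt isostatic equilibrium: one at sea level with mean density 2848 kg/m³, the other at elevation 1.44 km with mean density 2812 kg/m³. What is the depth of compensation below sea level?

112 km

ρ_ref D = ρ (D + h) → D (ρ_ref − ρ) = ρ h.
D = ρ h/(ρ_ref − ρ) = 2812 × 1.44 km/(2848 − 2812) = 112 km.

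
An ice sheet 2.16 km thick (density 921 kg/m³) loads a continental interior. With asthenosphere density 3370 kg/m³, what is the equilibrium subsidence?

0.59 km

Equating mass per unit area of the two columns: the ice load ρ_ice t is balanced by mantle displaced below, ρ_m s.
s = t ρ_ice / ρ_m = 2.16 km × 921/3370 = 0.59 km.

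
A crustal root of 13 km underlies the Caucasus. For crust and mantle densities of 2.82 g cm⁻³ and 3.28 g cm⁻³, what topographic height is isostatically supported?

2.12 km

Isostatic balance requires: ρ_c h = (ρ_m − ρ_c) r.
h = r (ρ_m − ρ_c) / ρ_c = 13 km × (3.28 − 2.82) / 2.82 = 2.12 km.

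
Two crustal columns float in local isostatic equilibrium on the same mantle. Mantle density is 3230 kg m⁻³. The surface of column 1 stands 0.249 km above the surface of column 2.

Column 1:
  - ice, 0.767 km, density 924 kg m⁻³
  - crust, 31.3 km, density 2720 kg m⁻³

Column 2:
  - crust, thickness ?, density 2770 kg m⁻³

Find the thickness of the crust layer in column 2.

36.8 km

Take the compensation level at the base of the deeper column (depth z_c below the surface of column 1) and equate Σ ρ_i t_i down to z_c; mantle fills any gap and the z_c terms cancel.
Column 1: 0.767×924 + 31.3×2720 + (z_c − 32.067)×3230
Column 2: 0.249×0 + x×2770 + (z_c − 0.249 − 0 − x)×3230
The z_c×3230 term appears on both sides and cancels. Collect the known terms of each column as K = Σ(ρt)_known − 3230 × (depth of known layers): K_1 = 85844.708 − 3230×32.067 = −17731.702; K_2 = 0 − 3230×(0.249 + 0) = −804.27.
Balance: K_1 = K_2 − x×(3230 − 2770), so x = (K_2 − K_1)/(3230 − 2770) = 16927.4/460 = 36.8 km.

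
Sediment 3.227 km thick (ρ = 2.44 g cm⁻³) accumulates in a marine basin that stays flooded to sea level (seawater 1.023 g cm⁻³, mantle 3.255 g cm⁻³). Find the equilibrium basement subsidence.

2.05 km

Submarine loading: the sediment displaces seawater, and the subsidence is in turn flooded, so s (ρ_m − ρ_w) = t (ρ_sed − ρ_w).
s = 3.227 km × (2.44 − 1.023) / (3.255 − 1.023) = 2.05 km.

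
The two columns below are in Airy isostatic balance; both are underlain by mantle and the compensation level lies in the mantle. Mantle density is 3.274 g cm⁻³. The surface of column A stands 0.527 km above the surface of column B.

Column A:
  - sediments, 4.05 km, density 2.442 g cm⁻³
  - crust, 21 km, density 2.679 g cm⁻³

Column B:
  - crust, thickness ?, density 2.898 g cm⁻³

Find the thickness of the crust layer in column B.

37.6 km

Take the compensation level at the base of the deeper column (depth z_c below the surface of column A) and equate Σ ρ_i t_i down to z_c; mantle fills any gap and the z_c terms cancel.
Column A: 4.05×2.442 + 21×2.679 + (z_c − 25.05)×3.274
Column B: 0.527×0 + x×2.898 + (z_c − 0.527 − 0 − x)×3.274
The z_c×3.274 term appears on both sides and cancels. Collect the known terms of each column as K = Σ(ρt)_known − 3.274 × (depth of known layers): K_A = 66.1491 − 3.274×25.05 = −15.8646; K_B = 0 − 3.274×(0.527 + 0) = −1.725398.
Balance: K_A = K_B − x×(3.274 − 2.898), so x = (K_B − K_A)/(3.274 − 2.898) = 14.1392/0.376 = 37.6 km.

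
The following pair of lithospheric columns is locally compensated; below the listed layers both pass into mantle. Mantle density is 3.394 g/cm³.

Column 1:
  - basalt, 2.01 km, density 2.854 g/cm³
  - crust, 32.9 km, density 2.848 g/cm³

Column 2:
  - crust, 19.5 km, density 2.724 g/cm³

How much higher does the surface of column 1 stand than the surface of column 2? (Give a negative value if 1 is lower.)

For any compensation level in the mantle, the mantle terms cancel and isostasy reduces to e = (Σt_1 − Σt_2) − (Σ(ρt)_1 − Σ(ρt)_2) / ρ_m.
Σt_1 = 34.91 km; Σt_2 = 19.5 km; Σ(ρt)_1 = 99.43574; Σ(ρt)_2 = 53.118 (in km·g/cm³).
e = (34.91 − 19.5) − (99.43574 − 53.118) / 3.394 = 1.76 km.

1.76 km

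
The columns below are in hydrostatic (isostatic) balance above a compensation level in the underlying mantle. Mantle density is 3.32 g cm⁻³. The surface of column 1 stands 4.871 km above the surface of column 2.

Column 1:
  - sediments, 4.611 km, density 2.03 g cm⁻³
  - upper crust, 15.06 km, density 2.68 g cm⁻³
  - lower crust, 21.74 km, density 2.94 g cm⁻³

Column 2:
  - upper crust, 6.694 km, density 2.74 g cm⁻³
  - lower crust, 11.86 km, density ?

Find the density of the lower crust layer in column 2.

Take the compensation level at the base of the deeper column (depth z_c below the surface of column 1) and equate Σ ρ_i t_i down to z_c; mantle fills any gap and the z_c terms cancel.
Column 1: 4.611×2.03 + 15.06×2.68 + 21.74×2.94 + (z_c − 41.411)×3.32
Column 2: 4.871×0 + 6.694×2.74 + 11.86×ρ + (z_c − 4.871 − 18.554)×3.32
The z_c×3.32 term appears on both sides and cancels. Collect the known terms of each column as K = Σ(ρt)_known − 3.32 × (depth of known layers): K_1 = 113.63673 − 3.32×41.411 = −23.84779; K_2 = 18.34156 − 3.32×(4.871 + 18.554) = −59.42944.
Balance: K_1 = K_2 + 11.86×ρ, so ρ = (K_1 − K_2)/11.86 = 35.5816/11.86 = 3 g cm⁻³.

3 g cm⁻³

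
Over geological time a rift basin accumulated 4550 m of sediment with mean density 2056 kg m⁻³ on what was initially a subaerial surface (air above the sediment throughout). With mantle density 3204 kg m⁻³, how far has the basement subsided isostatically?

Subaerial load: s = t ρ_sed / ρ_m = 4550 m × 2056/3204 = 2920 m.

2920 m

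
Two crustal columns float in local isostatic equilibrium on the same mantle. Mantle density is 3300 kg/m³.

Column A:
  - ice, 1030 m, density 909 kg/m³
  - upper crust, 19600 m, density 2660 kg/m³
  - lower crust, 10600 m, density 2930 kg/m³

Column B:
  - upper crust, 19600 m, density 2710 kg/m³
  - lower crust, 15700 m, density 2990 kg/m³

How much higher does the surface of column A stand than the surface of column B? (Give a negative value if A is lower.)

757 m

For any compensation level in the mantle, the mantle terms cancel and isostasy reduces to e = (Σt_A − Σt_B) − (Σ(ρt)_A − Σ(ρt)_B) / ρ_m.
Σt_A = 31230 m; Σt_B = 35300 m; Σ(ρt)_A = 84130270; Σ(ρt)_B = 100059000 (in m·kg/m³).
e = (31230 − 35300) − (84130270 − 100059000) / 3300 = 757 m.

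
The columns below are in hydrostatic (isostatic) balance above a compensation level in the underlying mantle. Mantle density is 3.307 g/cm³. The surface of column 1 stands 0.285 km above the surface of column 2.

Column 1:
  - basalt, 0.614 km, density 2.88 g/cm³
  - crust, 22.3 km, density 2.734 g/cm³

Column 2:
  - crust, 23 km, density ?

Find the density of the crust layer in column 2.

2.78 g/cm³

Take the compensation level at the base of the deeper column (depth z_c below the surface of column 1) and equate Σ ρ_i t_i down to z_c; mantle fills any gap and the z_c terms cancel.
Column 1: 0.614×2.88 + 22.3×2.734 + (z_c − 22.914)×3.307
Column 2: 0.285×0 + 23×ρ + (z_c − 0.285 − 23)×3.307
The z_c×3.307 term appears on both sides and cancels. Collect the known terms of each column as K = Σ(ρt)_known − 3.307 × (depth of known layers): K_1 = 62.73652 − 3.307×22.914 = −13.040078; K_2 = 0 − 3.307×(0.285 + 23) = −77.003495.
Balance: K_1 = K_2 + 23×ρ, so ρ = (K_1 − K_2)/23 = 63.9634/23 = 2.78 g/cm³.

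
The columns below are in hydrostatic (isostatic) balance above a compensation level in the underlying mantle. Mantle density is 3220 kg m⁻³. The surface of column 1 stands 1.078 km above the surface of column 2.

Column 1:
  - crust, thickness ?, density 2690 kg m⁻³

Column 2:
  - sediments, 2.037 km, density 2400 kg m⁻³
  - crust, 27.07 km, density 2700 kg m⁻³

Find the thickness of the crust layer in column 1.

Take the compensation level at the base of the deeper column (depth z_c below the surface of column 1) and equate Σ ρ_i t_i down to z_c; mantle fills any gap and the z_c terms cancel.
Column 1: x×2690 + (z_c − 0 − x)×3220
Column 2: 1.078×0 + 2.037×2400 + 27.07×2700 + (z_c − 1.078 − 29.107)×3220
The z_c×3220 term appears on both sides and cancels. Collect the known terms of each column as K = Σ(ρt)_known − 3220 × (depth of known layers): K_1 = 0 − 3220×0 = 0; K_2 = 77977.8 − 3220×(1.078 + 29.107) = −19217.9.
Balance: K_1 − x×(3220 − 2690) = K_2, so x = (K_1 − K_2)/(3220 − 2690) = 19217.9/530 = 36.3 km.

36.3 km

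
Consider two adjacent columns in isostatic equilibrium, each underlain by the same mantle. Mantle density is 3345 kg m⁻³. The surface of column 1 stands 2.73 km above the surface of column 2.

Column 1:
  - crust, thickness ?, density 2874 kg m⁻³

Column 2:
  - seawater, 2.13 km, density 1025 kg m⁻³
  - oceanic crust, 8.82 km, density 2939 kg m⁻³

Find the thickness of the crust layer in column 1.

37.5 km

Take the compensation level at the base of the deeper column (depth z_c below the surface of column 1) and equate Σ ρ_i t_i down to z_c; mantle fills any gap and the z_c terms cancel.
Column 1: x×2874 + (z_c − 0 − x)×3345
Column 2: 2.73×0 + 2.13×1025 + 8.82×2939 + (z_c − 2.73 − 10.95)×3345
The z_c×3345 term appears on both sides and cancels. Collect the known terms of each column as K = Σ(ρt)_known − 3345 × (depth of known layers): K_1 = 0 − 3345×0 = 0; K_2 = 28105.23 − 3345×(2.73 + 10.95) = −17654.37.
Balance: K_1 − x×(3345 − 2874) = K_2, so x = (K_1 − K_2)/(3345 − 2874) = 17654.4/471 = 37.5 km.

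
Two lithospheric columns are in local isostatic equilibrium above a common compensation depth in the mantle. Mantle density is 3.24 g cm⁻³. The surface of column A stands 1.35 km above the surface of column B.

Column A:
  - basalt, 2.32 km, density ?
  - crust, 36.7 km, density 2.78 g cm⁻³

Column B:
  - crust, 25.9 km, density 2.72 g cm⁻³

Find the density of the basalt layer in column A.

2.83 g cm⁻³

Take the compensation level at the base of the deeper column (depth z_c below the surface of column A) and equate Σ ρ_i t_i down to z_c; mantle fills any gap and the z_c terms cancel.
Column A: 2.32×ρ + 36.7×2.78 + (z_c − 39.02)×3.24
Column B: 1.35×0 + 25.9×2.72 + (z_c − 1.35 − 25.9)×3.24
The z_c×3.24 term appears on both sides and cancels. Collect the known terms of each column as K = Σ(ρt)_known − 3.24 × (depth of known layers): K_A = 102.026 − 3.24×39.02 = −24.3988; K_B = 70.448 − 3.24×(1.35 + 25.9) = −17.842.
Balance: K_A + 2.32×ρ = K_B, so ρ = (K_B − K_A)/2.32 = 6.5568/2.32 = 2.83 g cm⁻³.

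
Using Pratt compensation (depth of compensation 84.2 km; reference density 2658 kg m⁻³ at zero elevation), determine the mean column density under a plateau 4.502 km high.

Pratt balance: ρ_ref D = ρ (D + h).
ρ = ρ_ref D/(D + h) = 2658 × 84.2 km/(84.2 km + 4.502 km) = 2520 kg m⁻³.

2520 kg m⁻³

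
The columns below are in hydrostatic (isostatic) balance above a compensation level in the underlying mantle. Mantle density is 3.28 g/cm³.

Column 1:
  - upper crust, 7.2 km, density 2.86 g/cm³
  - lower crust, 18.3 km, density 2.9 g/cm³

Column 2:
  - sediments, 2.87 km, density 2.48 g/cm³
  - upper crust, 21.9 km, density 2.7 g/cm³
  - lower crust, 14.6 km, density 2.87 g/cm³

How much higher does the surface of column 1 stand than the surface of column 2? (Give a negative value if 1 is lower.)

−3.36 km

For any compensation level in the mantle, the mantle terms cancel and isostasy reduces to e = (Σt_1 − Σt_2) − (Σ(ρt)_1 − Σ(ρt)_2) / ρ_m.
Σt_1 = 25.5 km; Σt_2 = 39.37 km; Σ(ρt)_1 = 73.662; Σ(ρt)_2 = 108.1496 (in km·g/cm³).
e = (25.5 − 39.37) − (73.662 − 108.1496) / 3.28 = −3.36 km.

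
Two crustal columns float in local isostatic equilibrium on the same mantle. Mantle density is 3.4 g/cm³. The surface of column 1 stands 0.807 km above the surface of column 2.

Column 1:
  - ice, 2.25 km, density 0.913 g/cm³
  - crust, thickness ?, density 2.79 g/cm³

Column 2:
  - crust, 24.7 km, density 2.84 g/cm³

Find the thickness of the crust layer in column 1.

18 km

Take the compensation level at the base of the deeper column (depth z_c below the surface of column 1) and equate Σ ρ_i t_i down to z_c; mantle fills any gap and the z_c terms cancel.
Column 1: 2.25×0.913 + x×2.79 + (z_c − 2.25 − x)×3.4
Column 2: 0.807×0 + 24.7×2.84 + (z_c − 0.807 − 24.7)×3.4
The z_c×3.4 term appears on both sides and cancels. Collect the known terms of each column as K = Σ(ρt)_known − 3.4 × (depth of known layers): K_1 = 2.05425 − 3.4×2.25 = −5.59575; K_2 = 70.148 − 3.4×(0.807 + 24.7) = −16.5758.
Balance: K_1 − x×(3.4 − 2.79) = K_2, so x = (K_1 − K_2)/(3.4 − 2.79) = 10.9801/0.61 = 18 km.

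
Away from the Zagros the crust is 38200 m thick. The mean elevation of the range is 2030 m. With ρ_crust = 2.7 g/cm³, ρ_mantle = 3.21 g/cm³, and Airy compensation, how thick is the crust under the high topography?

Root depth r = h ρ_c / (ρ_m − ρ_c) = 2030 m × 2.7 / 0.51 = 10750 m.
Total thickness = T + h + r = 38200 m + 2030 m + 10750 m = 51000 m.

51000 m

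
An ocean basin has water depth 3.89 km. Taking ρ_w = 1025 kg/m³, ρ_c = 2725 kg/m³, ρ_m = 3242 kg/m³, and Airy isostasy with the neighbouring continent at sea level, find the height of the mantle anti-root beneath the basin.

12.8 km

For local isostatic compensation: replacing crust with seawater at the top is compensated by replacing crust with mantle at the base: d (ρ_c − ρ_w) = a (ρ_m − ρ_c).
a = d (ρ_c − ρ_w)/(ρ_m − ρ_c) = 3.89 km × 1700/517 = 12.8 km.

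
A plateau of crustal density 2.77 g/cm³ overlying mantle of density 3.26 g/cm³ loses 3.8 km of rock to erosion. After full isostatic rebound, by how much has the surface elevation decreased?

0.571 km

Rebound u = e ρ_c/ρ_m = 3.8 km × 2.77/3.26 = 3.229 km.
Net surface drop = e − u = 3.8 km − 3.229 km = e (ρ_m − ρ_c)/ρ_m = 0.571 km.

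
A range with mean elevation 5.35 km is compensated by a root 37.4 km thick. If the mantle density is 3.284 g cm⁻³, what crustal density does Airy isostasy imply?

2.87 g cm⁻³

ρ_c h = (ρ_m − ρ_c) r → ρ_c (h + r) = ρ_m r → ρ_c = ρ_m r / (h + r).
ρ_c = 3.284 × 37.4 km / (5.35 km + 37.4 km) = 2.87 g cm⁻³.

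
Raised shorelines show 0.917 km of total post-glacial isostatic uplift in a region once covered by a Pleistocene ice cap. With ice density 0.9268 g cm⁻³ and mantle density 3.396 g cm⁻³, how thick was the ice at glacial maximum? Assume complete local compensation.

3.36 km

u = t ρ_ice/ρ_m → t = u ρ_m/ρ_ice = 0.917 km × 3.396/0.9268 = 3.36 km.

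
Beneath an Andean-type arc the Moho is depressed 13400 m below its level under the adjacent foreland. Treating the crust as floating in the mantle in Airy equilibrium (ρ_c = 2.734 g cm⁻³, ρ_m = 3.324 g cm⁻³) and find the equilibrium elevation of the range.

2890 m

Isostatic balance requires: ρ_c h = (ρ_m − ρ_c) r.
h = r (ρ_m − ρ_c) / ρ_c = 13400 m × (3.324 − 2.734) / 2.734 = 2890 m.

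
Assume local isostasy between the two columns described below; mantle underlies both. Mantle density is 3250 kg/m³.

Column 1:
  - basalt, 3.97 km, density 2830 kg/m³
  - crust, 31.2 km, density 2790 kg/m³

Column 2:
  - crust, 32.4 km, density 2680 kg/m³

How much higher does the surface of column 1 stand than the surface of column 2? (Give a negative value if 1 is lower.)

−0.753 km

For any compensation level in the mantle, the mantle terms cancel and isostasy reduces to e = (Σt_1 − Σt_2) − (Σ(ρt)_1 − Σ(ρt)_2) / ρ_m.
Σt_1 = 35.17 km; Σt_2 = 32.4 km; Σ(ρt)_1 = 98283.1; Σ(ρt)_2 = 86832 (in km·kg/m³).
e = (35.17 − 32.4) − (98283.1 − 86832) / 3250 = −0.753 km.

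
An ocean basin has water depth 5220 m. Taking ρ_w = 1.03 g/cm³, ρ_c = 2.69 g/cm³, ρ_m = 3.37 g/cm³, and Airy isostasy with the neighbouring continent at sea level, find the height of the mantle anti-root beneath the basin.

12700 m

Isostatic balance requires: replacing crust with seawater at the top is compensated by replacing crust with mantle at the base: d (ρ_c − ρ_w) = a (ρ_m − ρ_c).
a = d (ρ_c − ρ_w)/(ρ_m − ρ_c) = 5220 m × 1.66/0.68 = 12700 m.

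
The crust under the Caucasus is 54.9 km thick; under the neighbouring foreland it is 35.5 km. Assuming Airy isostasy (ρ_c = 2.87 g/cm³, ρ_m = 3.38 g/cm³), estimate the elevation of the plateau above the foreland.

Excess crust Δ = 54.9 km − 35.5 km = 19.4 km, split between elevation h and root r with h + r = Δ.
Airy balance ρ_c h = (ρ_m − ρ_c) r gives r = h ρ_c/(ρ_m − ρ_c), so h (1 + ρ_c/(ρ_m − ρ_c)) = Δ, i.e. h = Δ (ρ_m − ρ_c)/ρ_m.
h = 19.4 km × 0.51/3.38 = 2.93 km.

2.93 km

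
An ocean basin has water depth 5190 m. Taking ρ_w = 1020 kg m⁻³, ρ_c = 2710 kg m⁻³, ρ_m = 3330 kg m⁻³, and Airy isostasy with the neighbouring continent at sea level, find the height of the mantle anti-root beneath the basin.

In Airy isostatic equilibrium: replacing crust with seawater at the top is compensated by replacing crust with mantle at the base: d (ρ_c − ρ_w) = a (ρ_m − ρ_c).
a = d (ρ_c − ρ_w)/(ρ_m − ρ_c) = 5190 m × 1690/620 = 14100 m.

14100 m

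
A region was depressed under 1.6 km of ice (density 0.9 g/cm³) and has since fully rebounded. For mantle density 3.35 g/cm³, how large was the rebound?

Removing the load lets mantle flow back in; uplift u satisfies ρ_ice t = ρ_m u.
u = t ρ_ice/ρ_m = 1.6 km × 0.9/3.35 = 0.43 km.

0.43 km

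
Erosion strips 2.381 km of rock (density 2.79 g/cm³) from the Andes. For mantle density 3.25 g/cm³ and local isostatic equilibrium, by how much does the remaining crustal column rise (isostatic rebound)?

2.04 km

Unloading: uplift u = e ρ_c/ρ_m = 2.381 km × 2.79/3.25 = 2.04 km.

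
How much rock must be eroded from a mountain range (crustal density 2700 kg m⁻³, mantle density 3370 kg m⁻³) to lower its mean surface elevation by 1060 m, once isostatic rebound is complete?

Net drop Δ = e − u = e − e ρ_c/ρ_m = e (ρ_m − ρ_c)/ρ_m.
e = Δ ρ_m/(ρ_m − ρ_c) = 1060 m × 3370/670 = 5330 m.

5330 m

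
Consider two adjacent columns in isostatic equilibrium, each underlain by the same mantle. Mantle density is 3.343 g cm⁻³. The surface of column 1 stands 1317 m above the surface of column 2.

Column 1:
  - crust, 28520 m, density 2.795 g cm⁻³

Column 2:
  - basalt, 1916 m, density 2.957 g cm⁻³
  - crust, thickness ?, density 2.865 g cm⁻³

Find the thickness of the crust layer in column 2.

21900 m

Take the compensation level at the base of the deeper column (depth z_c below the surface of column 1) and equate Σ ρ_i t_i down to z_c; mantle fills any gap and the z_c terms cancel.
Column 1: 28520×2.795 + (z_c − 28520)×3.343
Column 2: 1317×0 + 1916×2.957 + x×2.865 + (z_c − 1317 − 1916 − x)×3.343
The z_c×3.343 term appears on both sides and cancels. Collect the known terms of each column as K = Σ(ρt)_known − 3.343 × (depth of known layers): K_1 = 79713.4 − 3.343×28520 = −15628.96; K_2 = 5665.612 − 3.343×(1317 + 1916) = −5142.307.
Balance: K_1 = K_2 − x×(3.343 − 2.865), so x = (K_2 − K_1)/(3.343 − 2.865) = 10486.7/0.478 = 21900 m.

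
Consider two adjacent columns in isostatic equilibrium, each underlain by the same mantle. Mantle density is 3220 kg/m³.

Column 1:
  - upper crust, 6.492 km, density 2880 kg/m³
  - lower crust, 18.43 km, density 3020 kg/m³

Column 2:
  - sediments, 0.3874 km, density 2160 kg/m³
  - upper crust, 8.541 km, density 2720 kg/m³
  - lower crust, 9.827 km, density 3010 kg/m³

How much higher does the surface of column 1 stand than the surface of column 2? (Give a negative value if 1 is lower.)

−0.264 km

For any compensation level in the mantle, the mantle terms cancel and isostasy reduces to e = (Σt_1 − Σt_2) − (Σ(ρt)_1 − Σ(ρt)_2) / ρ_m.
Σt_1 = 24.922 km; Σt_2 = 18.7554 km; Σ(ρt)_1 = 74355.56; Σ(ρt)_2 = 53647.574 (in km·kg/m³).
e = (24.922 − 18.7554) − (74355.56 − 53647.574) / 3220 = −0.264 km.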